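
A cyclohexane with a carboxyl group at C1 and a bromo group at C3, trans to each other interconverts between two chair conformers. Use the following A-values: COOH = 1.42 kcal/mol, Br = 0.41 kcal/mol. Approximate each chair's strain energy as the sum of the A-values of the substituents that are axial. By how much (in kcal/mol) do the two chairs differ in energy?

1.01 kcal/mol

C1 and C3 have the same parity, so for the trans isomer the two substituents are one axial and one equatorial in each chair.
Chair I (carboxyl axial, bromo equatorial): E = 1.42 kcal/mol.
Chair II (carboxyl equatorial, bromo axial): E = 0.41 kcal/mol.
ΔE = 1.42 − 0.41 = 1.01 kcal/mol; chair II is more stable.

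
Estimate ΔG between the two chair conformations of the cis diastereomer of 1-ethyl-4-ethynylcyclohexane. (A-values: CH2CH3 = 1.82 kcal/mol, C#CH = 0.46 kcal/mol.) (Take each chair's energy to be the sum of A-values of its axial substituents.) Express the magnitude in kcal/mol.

C1 and C4 have opposite parity, so for the cis isomer the two substituents are one axial and one equatorial in each chair.
Chair I (ethyl axial, ethynyl equatorial): E = 1.82 kcal/mol.
Chair II (ethyl equatorial, ethynyl axial): E = 0.46 kcal/mol.
ΔE = 1.82 − 0.46 = 1.36 kcal/mol; chair II is more stable.

1.36 kcal/mol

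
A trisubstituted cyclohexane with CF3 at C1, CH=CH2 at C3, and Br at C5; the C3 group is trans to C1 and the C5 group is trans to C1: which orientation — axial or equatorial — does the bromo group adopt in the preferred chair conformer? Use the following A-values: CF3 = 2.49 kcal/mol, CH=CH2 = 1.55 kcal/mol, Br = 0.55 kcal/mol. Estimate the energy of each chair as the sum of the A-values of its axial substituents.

axial

Chair I (trifluoromethyl axial, vinyl equatorial, bromo equatorial): E = 2.49 kcal/mol.
Chair II (trifluoromethyl equatorial, vinyl axial, bromo axial): E = 2.10 kcal/mol.
Chair II is the more stable (lower-energy) conformer, and in that chair the bromo group is axial.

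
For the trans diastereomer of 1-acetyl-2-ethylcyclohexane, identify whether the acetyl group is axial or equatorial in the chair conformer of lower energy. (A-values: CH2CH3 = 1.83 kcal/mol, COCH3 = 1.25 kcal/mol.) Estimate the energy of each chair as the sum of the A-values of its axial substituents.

equatorial

C1 and C2 have opposite parity, so for the trans isomer the two substituents are e,e in one chair and a,a in the other.
Chair I (ethyl axial, acetyl axial): E = 3.08 kcal/mol.
Chair II (ethyl equatorial, acetyl equatorial): E = 0.00 kcal/mol.
Chair II is the more stable (lower-energy) conformer, and in that chair the acetyl group is equatorial.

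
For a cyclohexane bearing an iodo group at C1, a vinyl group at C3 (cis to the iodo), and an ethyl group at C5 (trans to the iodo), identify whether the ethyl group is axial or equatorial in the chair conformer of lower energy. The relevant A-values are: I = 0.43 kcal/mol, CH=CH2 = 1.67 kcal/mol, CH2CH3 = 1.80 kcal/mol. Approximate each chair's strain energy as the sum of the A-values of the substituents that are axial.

axial

Chair I (iodo axial, vinyl axial, ethyl equatorial): E = 2.10 kcal/mol.
Chair II (iodo equatorial, vinyl equatorial, ethyl axial): E = 1.80 kcal/mol.
Chair II is the more stable (lower-energy) conformer, and in that chair the ethyl group is axial.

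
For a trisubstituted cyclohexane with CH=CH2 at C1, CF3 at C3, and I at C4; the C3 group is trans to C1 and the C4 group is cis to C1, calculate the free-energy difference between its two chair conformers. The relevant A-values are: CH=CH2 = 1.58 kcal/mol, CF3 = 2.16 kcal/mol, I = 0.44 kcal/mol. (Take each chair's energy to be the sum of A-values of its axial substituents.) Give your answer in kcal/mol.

1.02 kcal/mol

Chair I (vinyl axial, trifluoromethyl equatorial, iodo equatorial): E = 1.58 kcal/mol.
Chair II (vinyl equatorial, trifluoromethyl axial, iodo axial): E = 2.60 kcal/mol.
ΔE = 2.60 − 1.58 = 1.02 kcal/mol; chair I is more stable.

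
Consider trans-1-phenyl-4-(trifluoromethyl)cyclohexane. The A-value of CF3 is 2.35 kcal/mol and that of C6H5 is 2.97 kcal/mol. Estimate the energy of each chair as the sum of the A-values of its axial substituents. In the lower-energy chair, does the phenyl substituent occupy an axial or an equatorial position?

equatorial

C1 and C4 have opposite parity, so for the trans isomer the two substituents are e,e in one chair and a,a in the other.
Chair I (trifluoromethyl axial, phenyl axial): E = 5.32 kcal/mol.
Chair II (trifluoromethyl equatorial, phenyl equatorial): E = 0.00 kcal/mol.
Chair II is the more stable (lower-energy) conformer, and in that chair the phenyl group is equatorial.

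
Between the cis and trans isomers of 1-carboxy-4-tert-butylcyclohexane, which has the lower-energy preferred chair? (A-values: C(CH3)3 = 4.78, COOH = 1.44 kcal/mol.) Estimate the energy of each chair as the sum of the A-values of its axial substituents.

trans

At 1,4 positions (parity opposite): cis → (a,e or e,a); trans → (e,e or a,a).
Best chair for cis: E = 1.44 kcal/mol; best chair for trans: E = 0.00 kcal/mol.
The trans isomer is lower by 1.44 kcal/mol.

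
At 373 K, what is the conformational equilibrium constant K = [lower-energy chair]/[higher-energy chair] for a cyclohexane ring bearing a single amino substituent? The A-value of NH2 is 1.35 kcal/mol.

One chair has the amino group axial (E = 1.35 kcal/mol) and the other has it equatorial (E = 0).
ΔG = 1.35 kcal/mol between the two chairs.
K = exp(ΔG/RT) with R = 1.987×10⁻³ kcal mol⁻¹ K⁻¹ and T = 373 K gives K ≈ 6.18.

K ≈ 6.18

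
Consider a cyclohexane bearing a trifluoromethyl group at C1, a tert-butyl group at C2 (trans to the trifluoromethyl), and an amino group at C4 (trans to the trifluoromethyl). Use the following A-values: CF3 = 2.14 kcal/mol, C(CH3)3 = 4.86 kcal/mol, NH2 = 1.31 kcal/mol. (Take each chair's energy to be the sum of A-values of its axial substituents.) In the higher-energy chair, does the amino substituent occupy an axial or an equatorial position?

axial

Chair I (trifluoromethyl axial, tert-butyl axial, amino axial): E = 8.31 kcal/mol.
Chair II (trifluoromethyl equatorial, tert-butyl equatorial, amino equatorial): E = 0.00 kcal/mol.
Chair I is the less stable (higher-energy) conformer, and in that chair the amino group is axial.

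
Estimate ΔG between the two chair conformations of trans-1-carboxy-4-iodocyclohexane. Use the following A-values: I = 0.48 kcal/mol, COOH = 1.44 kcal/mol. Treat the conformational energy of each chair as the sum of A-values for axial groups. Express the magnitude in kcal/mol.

C1 and C4 have opposite parity, so for the trans isomer the two substituents are e,e in one chair and a,a in the other.
Chair I (iodo axial, carboxyl axial): E = 1.92 kcal/mol.
Chair II (iodo equatorial, carboxyl equatorial): E = 0.00 kcal/mol.
ΔE = 1.92 − 0.00 = 1.92 kcal/mol; chair II is more stable.

1.92 kcal/mol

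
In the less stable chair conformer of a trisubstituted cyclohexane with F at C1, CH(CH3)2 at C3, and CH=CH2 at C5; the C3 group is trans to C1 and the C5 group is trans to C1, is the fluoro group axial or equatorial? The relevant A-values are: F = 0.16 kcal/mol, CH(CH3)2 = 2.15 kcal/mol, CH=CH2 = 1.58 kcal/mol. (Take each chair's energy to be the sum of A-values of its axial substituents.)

equatorial

Chair I (fluoro axial, isopropyl equatorial, vinyl equatorial): E = 0.16 kcal/mol.
Chair II (fluoro equatorial, isopropyl axial, vinyl axial): E = 3.73 kcal/mol.
Chair II is the less stable (higher-energy) conformer, and in that chair the fluoro group is equatorial.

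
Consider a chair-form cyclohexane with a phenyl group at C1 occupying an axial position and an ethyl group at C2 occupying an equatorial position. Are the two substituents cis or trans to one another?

cis

C1 and C2 have opposite parity, so their axial bonds point in opposite directions.
With opposite-parity carbons, two substituents on the same face are one axial and one equatorial; opposite faces give both axial or both equatorial.
Here the groups are axial/equatorial → same face → cis.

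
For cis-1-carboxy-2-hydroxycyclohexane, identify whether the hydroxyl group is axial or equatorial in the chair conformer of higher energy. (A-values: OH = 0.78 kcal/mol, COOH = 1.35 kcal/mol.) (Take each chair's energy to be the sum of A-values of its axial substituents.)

C1 and C2 have opposite parity, so for the cis isomer the two substituents are one axial and one equatorial in each chair.
Chair I (hydroxyl axial, carboxyl equatorial): E = 0.78 kcal/mol.
Chair II (hydroxyl equatorial, carboxyl axial): E = 1.35 kcal/mol.
Chair II is the less stable (higher-energy) conformer, and in that chair the hydroxyl group is equatorial.

equatorial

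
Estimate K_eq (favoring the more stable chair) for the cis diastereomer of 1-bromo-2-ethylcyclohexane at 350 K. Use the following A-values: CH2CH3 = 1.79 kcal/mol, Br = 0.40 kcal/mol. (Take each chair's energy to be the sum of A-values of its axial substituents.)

K ≈ 7.38

C1 and C2 have opposite parity, so for the cis isomer the two substituents are one axial and one equatorial in each chair.
Chair I (ethyl axial, bromo equatorial): E = 1.79 kcal/mol; chair II (ethyl equatorial, bromo axial): E = 0.40 kcal/mol.
ΔG = 1.39 kcal/mol between the two chairs.
K = exp(ΔG/RT) with R = 1.987×10⁻³ kcal mol⁻¹ K⁻¹ and T = 350 K gives K ≈ 7.38.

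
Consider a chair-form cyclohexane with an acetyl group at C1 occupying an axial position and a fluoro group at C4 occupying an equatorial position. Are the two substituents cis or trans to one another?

C1 and C4 have opposite parity, so their axial bonds point in opposite directions.
With opposite-parity carbons, two substituents on the same face are one axial and one equatorial; opposite faces give both axial or both equatorial.
Here the groups are axial/equatorial → same face → cis.

cis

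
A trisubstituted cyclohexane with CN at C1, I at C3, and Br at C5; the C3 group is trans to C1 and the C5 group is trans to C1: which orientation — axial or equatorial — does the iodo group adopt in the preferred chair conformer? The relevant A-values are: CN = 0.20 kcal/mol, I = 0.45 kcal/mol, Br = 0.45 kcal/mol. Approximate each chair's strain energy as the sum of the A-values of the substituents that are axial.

equatorial

Chair I (cyano axial, iodo equatorial, bromo equatorial): E = 0.20 kcal/mol.
Chair II (cyano equatorial, iodo axial, bromo axial): E = 0.90 kcal/mol.
Chair I is the more stable (lower-energy) conformer, and in that chair the iodo group is equatorial.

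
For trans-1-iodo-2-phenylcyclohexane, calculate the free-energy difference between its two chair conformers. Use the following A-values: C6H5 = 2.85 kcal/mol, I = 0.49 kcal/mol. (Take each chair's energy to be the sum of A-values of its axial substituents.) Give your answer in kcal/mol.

3.34 kcal/mol

C1 and C2 have opposite parity, so for the trans isomer the two substituents are e,e in one chair and a,a in the other.
Chair I (phenyl axial, iodo axial): E = 3.34 kcal/mol.
Chair II (phenyl equatorial, iodo equatorial): E = 0.00 kcal/mol.
ΔE = 3.34 − 0.00 = 3.34 kcal/mol; chair II is more stable.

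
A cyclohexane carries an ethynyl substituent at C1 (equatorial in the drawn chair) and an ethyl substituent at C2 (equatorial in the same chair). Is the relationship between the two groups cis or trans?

trans

C1 and C2 have opposite parity, so their axial bonds point in opposite directions.
With opposite-parity carbons, two substituents on the same face are one axial and one equatorial; opposite faces give both axial or both equatorial.
Here the groups are equatorial/equatorial → opposite face → trans.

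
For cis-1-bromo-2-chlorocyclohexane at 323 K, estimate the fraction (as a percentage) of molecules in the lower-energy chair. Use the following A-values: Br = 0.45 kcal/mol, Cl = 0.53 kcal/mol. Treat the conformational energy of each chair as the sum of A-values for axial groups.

C1 and C2 have opposite parity, so for the cis isomer the two substituents are one axial and one equatorial in each chair.
Chair I (bromo axial, chloro equatorial): E = 0.45 kcal/mol; chair II (bromo equatorial, chloro axial): E = 0.53 kcal/mol.
ΔG = 0.08 kcal/mol between the two chairs.
K = exp(ΔG/RT) with R = 1.987×10⁻³ kcal mol⁻¹ K⁻¹ and T = 323 K gives K ≈ 1.13.
Fraction in the lower-energy chair = K/(K+1) = 53.1%.

53.1%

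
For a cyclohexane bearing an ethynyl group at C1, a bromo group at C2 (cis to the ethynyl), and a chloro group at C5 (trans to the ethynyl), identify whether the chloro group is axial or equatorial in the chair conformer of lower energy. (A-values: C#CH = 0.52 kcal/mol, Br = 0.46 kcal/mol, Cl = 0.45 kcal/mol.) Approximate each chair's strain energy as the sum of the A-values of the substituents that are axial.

Chair I (ethynyl axial, bromo equatorial, chloro equatorial): E = 0.52 kcal/mol.
Chair II (ethynyl equatorial, bromo axial, chloro axial): E = 0.91 kcal/mol.
Chair I is the more stable (lower-energy) conformer, and in that chair the chloro group is equatorial.

equatorial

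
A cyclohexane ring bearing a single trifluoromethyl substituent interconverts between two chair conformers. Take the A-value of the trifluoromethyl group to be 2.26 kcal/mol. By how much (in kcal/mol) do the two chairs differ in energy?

2.26 kcal/mol

A monosubstituted cyclohexane has one chair with the trifluoromethyl group axial (E = A = 2.26 kcal/mol) and one with it equatorial (E = 0).
ΔE = 2.26 − 0 = 2.26 kcal/mol.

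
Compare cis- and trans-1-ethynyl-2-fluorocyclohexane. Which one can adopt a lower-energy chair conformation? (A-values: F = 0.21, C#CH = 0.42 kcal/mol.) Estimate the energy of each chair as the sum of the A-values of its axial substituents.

At 1,2 positions (parity opposite): cis → (a,e or e,a); trans → (e,e or a,a).
Best chair for cis: E = 0.21 kcal/mol; best chair for trans: E = 0.00 kcal/mol.
The trans isomer is lower by 0.21 kcal/mol.

trans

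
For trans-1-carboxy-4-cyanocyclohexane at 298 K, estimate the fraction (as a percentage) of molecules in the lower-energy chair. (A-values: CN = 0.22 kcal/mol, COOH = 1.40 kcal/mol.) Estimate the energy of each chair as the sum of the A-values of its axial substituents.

C1 and C4 have opposite parity, so for the trans isomer the two substituents are e,e in one chair and a,a in the other.
Chair I (cyano axial, carboxyl axial): E = 1.62 kcal/mol; chair II (cyano equatorial, carboxyl equatorial): E = 0.00 kcal/mol.
ΔG = 1.62 kcal/mol between the two chairs.
K = exp(ΔG/RT) with R = 1.987×10⁻³ kcal mol⁻¹ K⁻¹ and T = 298 K gives K ≈ 15.4.
Fraction in the lower-energy chair = K/(K+1) = 93.9%.

93.9%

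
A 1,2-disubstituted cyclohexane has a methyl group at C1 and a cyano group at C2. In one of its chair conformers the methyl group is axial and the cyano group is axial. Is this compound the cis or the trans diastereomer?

C1 and C2 have opposite parity, so their axial bonds point in opposite directions.
With opposite-parity carbons, two substituents on the same face are one axial and one equatorial; opposite faces give both axial or both equatorial.
Here the groups are axial/axial → opposite face → trans.

trans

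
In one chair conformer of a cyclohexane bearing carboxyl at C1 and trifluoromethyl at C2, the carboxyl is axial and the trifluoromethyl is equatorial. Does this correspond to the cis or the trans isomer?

cis

C1 and C2 have opposite parity, so their axial bonds point in opposite directions.
With opposite-parity carbons, two substituents on the same face are one axial and one equatorial; opposite faces give both axial or both equatorial.
Here the groups are axial/equatorial → same face → cis.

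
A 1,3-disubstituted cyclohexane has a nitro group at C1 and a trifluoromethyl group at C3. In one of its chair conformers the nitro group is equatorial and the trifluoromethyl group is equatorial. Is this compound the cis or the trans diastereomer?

C1 and C3 have the same parity, so their axial bonds point in the same direction.
With same-parity carbons, two substituents on the same face are both axial or both equatorial; opposite faces give one of each.
Here the groups are equatorial/equatorial → same face → cis.

cis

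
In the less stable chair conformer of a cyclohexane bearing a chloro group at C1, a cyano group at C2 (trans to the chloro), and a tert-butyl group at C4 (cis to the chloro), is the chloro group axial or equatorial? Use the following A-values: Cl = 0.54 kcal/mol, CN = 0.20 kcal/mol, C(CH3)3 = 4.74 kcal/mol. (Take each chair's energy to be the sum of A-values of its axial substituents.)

Chair I (chloro axial, cyano axial, tert-butyl equatorial): E = 0.74 kcal/mol.
Chair II (chloro equatorial, cyano equatorial, tert-butyl axial): E = 4.74 kcal/mol.
Chair II is the less stable (higher-energy) conformer, and in that chair the chloro group is equatorial.

equatorial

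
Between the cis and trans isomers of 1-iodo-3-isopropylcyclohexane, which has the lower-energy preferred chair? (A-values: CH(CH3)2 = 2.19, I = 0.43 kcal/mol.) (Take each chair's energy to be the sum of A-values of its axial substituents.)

cis

At 1,3 positions (parity same): cis → (e,e or a,a); trans → (a,e or e,a).
Best chair for cis: E = 0.00 kcal/mol; best chair for trans: E = 0.43 kcal/mol.
The cis isomer is lower by 0.43 kcal/mol.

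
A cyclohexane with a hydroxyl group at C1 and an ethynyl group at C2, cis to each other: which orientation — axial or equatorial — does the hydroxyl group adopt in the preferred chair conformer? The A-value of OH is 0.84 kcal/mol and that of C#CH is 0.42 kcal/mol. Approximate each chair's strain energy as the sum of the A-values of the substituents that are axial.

C1 and C2 have opposite parity, so for the cis isomer the two substituents are one axial and one equatorial in each chair.
Chair I (hydroxyl axial, ethynyl equatorial): E = 0.84 kcal/mol.
Chair II (hydroxyl equatorial, ethynyl axial): E = 0.42 kcal/mol.
Chair II is the more stable (lower-energy) conformer, and in that chair the hydroxyl group is equatorial.

equatorial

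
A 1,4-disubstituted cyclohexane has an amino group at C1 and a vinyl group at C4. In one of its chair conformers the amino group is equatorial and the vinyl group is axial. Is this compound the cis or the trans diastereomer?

cis

C1 and C4 have opposite parity, so their axial bonds point in opposite directions.
With opposite-parity carbons, two substituents on the same face are one axial and one equatorial; opposite faces give both axial or both equatorial.
Here the groups are equatorial/axial → same face → cis.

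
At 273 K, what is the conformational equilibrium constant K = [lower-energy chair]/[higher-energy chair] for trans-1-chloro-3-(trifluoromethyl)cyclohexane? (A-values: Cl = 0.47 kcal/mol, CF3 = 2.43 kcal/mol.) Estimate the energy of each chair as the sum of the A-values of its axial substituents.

C1 and C3 have the same parity, so for the trans isomer the two substituents are one axial and one equatorial in each chair.
Chair I (chloro axial, trifluoromethyl equatorial): E = 0.47 kcal/mol; chair II (chloro equatorial, trifluoromethyl axial): E = 2.43 kcal/mol.
ΔG = 1.96 kcal/mol between the two chairs.
K = exp(ΔG/RT) with R = 1.987×10⁻³ kcal mol⁻¹ K⁻¹ and T = 273 K gives K ≈ 37.1.

K ≈ 37.1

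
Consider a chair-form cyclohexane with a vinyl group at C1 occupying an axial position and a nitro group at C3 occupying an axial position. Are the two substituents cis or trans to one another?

C1 and C3 have the same parity, so their axial bonds point in the same direction.
With same-parity carbons, two substituents on the same face are both axial or both equatorial; opposite faces give one of each.
Here the groups are axial/axial → same face → cis.

cis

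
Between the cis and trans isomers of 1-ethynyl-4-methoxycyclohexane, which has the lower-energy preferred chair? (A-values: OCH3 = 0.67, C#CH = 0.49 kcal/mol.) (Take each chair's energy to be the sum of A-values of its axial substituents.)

At 1,4 positions (parity opposite): cis → (a,e or e,a); trans → (e,e or a,a).
Best chair for cis: E = 0.49 kcal/mol; best chair for trans: E = 0.00 kcal/mol.
The trans isomer is lower by 0.49 kcal/mol.

trans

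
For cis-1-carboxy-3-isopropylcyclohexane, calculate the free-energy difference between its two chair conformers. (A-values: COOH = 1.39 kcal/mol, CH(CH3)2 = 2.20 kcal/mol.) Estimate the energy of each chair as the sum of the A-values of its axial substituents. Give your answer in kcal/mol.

C1 and C3 have the same parity, so for the cis isomer the two substituents are e,e in one chair and a,a in the other.
Chair I (carboxyl axial, isopropyl axial): E = 3.59 kcal/mol.
Chair II (carboxyl equatorial, isopropyl equatorial): E = 0.00 kcal/mol.
ΔE = 3.59 − 0.00 = 3.59 kcal/mol; chair II is more stable.

3.59 kcal/mol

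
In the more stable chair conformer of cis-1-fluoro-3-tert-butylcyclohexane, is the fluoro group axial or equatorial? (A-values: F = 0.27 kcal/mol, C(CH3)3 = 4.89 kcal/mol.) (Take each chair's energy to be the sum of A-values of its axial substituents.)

C1 and C3 have the same parity, so for the cis isomer the two substituents are e,e in one chair and a,a in the other.
Chair I (fluoro axial, tert-butyl axial): E = 5.16 kcal/mol.
Chair II (fluoro equatorial, tert-butyl equatorial): E = 0.00 kcal/mol.
Chair II is the more stable (lower-energy) conformer, and in that chair the fluoro group is equatorial.

equatorial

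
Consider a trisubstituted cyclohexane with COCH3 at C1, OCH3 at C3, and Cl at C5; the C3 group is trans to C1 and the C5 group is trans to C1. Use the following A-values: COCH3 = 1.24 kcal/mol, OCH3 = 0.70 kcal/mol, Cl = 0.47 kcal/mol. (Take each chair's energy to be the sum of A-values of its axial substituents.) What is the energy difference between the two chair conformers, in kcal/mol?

0.07 kcal/mol

Chair I (acetyl axial, methoxy equatorial, chloro equatorial): E = 1.24 kcal/mol.
Chair II (acetyl equatorial, methoxy axial, chloro axial): E = 1.17 kcal/mol.
ΔE = 1.24 − 1.17 = 0.07 kcal/mol; chair II is more stable.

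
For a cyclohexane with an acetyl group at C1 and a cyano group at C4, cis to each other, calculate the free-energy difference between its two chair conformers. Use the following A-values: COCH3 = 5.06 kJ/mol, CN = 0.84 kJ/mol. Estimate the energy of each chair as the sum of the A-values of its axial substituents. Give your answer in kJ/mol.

C1 and C4 have opposite parity, so for the cis isomer the two substituents are one axial and one equatorial in each chair.
Chair I (acetyl axial, cyano equatorial): E = 5.06 kJ/mol.
Chair II (acetyl equatorial, cyano axial): E = 0.84 kJ/mol.
ΔE = 5.06 − 0.84 = 4.22 kJ/mol; chair II is more stable.

4.22 kJ/mol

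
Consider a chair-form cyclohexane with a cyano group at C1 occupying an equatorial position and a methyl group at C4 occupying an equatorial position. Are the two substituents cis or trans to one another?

C1 and C4 have opposite parity, so their axial bonds point in opposite directions.
With opposite-parity carbons, two substituents on the same face are one axial and one equatorial; opposite faces give both axial or both equatorial.
Here the groups are equatorial/equatorial → opposite face → trans.

trans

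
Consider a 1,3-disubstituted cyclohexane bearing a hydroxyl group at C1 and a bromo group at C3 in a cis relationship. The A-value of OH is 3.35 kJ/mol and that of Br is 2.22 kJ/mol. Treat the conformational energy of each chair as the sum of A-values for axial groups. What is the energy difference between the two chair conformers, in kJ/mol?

C1 and C3 have the same parity, so for the cis isomer the two substituents are e,e in one chair and a,a in the other.
Chair I (hydroxyl axial, bromo axial): E = 5.57 kJ/mol.
Chair II (hydroxyl equatorial, bromo equatorial): E = 0.00 kJ/mol.
ΔE = 5.57 − 0.00 = 5.57 kJ/mol; chair II is more stable.

5.57 kJ/mol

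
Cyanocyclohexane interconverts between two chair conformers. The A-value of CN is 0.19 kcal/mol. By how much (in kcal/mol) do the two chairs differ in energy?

A monosubstituted cyclohexane has one chair with the cyano group axial (E = A = 0.19 kcal/mol) and one with it equatorial (E = 0).
ΔE = 0.19 − 0 = 0.19 kcal/mol.

0.19 kcal/mol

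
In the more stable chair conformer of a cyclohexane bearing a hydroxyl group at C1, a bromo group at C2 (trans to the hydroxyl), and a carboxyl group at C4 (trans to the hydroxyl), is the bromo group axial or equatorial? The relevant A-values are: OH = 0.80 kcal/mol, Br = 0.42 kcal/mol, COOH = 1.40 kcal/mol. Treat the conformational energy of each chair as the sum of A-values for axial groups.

equatorial

Chair I (hydroxyl axial, bromo axial, carboxyl axial): E = 2.62 kcal/mol.
Chair II (hydroxyl equatorial, bromo equatorial, carboxyl equatorial): E = 0.00 kcal/mol.
Chair II is the more stable (lower-energy) conformer, and in that chair the bromo group is equatorial.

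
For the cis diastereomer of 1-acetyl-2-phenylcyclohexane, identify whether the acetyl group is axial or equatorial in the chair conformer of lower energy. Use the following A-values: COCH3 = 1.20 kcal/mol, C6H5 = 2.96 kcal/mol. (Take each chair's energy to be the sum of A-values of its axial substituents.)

axial

C1 and C2 have opposite parity, so for the cis isomer the two substituents are one axial and one equatorial in each chair.
Chair I (acetyl axial, phenyl equatorial): E = 1.20 kcal/mol.
Chair II (acetyl equatorial, phenyl axial): E = 2.96 kcal/mol.
Chair I is the more stable (lower-energy) conformer, and in that chair the acetyl group is axial.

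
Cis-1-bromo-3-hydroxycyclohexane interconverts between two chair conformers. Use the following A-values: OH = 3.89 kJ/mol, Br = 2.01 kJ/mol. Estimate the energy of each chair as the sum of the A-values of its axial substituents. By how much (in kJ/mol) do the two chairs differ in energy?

C1 and C3 have the same parity, so for the cis isomer the two substituents are e,e in one chair and a,a in the other.
Chair I (hydroxyl axial, bromo axial): E = 5.90 kJ/mol.
Chair II (hydroxyl equatorial, bromo equatorial): E = 0.00 kJ/mol.
ΔE = 5.90 − 0.00 = 5.90 kJ/mol; chair II is more stable.

5.90 kJ/mol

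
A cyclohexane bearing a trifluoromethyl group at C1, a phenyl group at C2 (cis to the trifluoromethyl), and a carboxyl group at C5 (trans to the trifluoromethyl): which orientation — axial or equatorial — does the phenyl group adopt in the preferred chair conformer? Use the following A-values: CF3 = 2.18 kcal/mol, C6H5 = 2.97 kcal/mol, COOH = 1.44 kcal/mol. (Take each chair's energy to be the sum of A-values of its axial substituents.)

Chair I (trifluoromethyl axial, phenyl equatorial, carboxyl equatorial): E = 2.18 kcal/mol.
Chair II (trifluoromethyl equatorial, phenyl axial, carboxyl axial): E = 4.41 kcal/mol.
Chair I is the more stable (lower-energy) conformer, and in that chair the phenyl group is equatorial.

equatorial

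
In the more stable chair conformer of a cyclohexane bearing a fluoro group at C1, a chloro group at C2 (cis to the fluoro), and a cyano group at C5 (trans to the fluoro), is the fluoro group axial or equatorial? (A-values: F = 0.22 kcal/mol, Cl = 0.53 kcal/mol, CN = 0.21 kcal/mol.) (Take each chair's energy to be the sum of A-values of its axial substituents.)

axial

Chair I (fluoro axial, chloro equatorial, cyano equatorial): E = 0.22 kcal/mol.
Chair II (fluoro equatorial, chloro axial, cyano axial): E = 0.74 kcal/mol.
Chair I is the more stable (lower-energy) conformer, and in that chair the fluoro group is axial.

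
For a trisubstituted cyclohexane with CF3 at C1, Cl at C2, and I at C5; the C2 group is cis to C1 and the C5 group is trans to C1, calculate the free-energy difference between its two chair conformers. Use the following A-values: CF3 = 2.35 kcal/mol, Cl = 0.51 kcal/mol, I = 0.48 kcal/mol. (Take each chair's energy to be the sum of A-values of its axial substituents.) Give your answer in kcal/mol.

1.36 kcal/mol

Chair I (trifluoromethyl axial, chloro equatorial, iodo equatorial): E = 2.35 kcal/mol.
Chair II (trifluoromethyl equatorial, chloro axial, iodo axial): E = 0.99 kcal/mol.
ΔE = 2.35 − 0.99 = 1.36 kcal/mol; chair II is more stable.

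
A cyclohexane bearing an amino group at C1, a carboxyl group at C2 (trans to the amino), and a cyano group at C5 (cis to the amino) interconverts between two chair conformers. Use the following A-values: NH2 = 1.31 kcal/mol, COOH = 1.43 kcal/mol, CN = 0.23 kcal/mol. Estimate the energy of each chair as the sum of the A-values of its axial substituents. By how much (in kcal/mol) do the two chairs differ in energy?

Chair I (amino axial, carboxyl axial, cyano axial): E = 2.97 kcal/mol.
Chair II (amino equatorial, carboxyl equatorial, cyano equatorial): E = 0.00 kcal/mol.
ΔE = 2.97 − 0.00 = 2.97 kcal/mol; chair II is more stable.

2.97 kcal/mol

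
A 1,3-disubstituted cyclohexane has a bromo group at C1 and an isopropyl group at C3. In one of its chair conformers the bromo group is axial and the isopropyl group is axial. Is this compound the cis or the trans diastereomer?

C1 and C3 have the same parity, so their axial bonds point in the same direction.
With same-parity carbons, two substituents on the same face are both axial or both equatorial; opposite faces give one of each.
Here the groups are axial/axial → same face → cis.

cis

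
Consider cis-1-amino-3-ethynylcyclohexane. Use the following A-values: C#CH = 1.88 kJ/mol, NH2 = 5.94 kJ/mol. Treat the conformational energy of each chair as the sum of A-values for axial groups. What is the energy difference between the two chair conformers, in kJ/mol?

7.82 kJ/mol

C1 and C3 have the same parity, so for the cis isomer the two substituents are e,e in one chair and a,a in the other.
Chair I (ethynyl axial, amino axial): E = 7.82 kJ/mol.
Chair II (ethynyl equatorial, amino equatorial): E = 0.00 kJ/mol.
ΔE = 7.82 − 0.00 = 7.82 kJ/mol; chair II is more stable.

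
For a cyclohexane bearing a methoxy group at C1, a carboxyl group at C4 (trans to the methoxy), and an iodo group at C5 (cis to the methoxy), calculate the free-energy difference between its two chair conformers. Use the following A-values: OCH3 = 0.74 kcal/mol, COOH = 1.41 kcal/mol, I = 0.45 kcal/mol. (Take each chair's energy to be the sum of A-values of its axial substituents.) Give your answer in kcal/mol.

Chair I (methoxy axial, carboxyl axial, iodo axial): E = 2.60 kcal/mol.
Chair II (methoxy equatorial, carboxyl equatorial, iodo equatorial): E = 0.00 kcal/mol.
ΔE = 2.60 − 0.00 = 2.60 kcal/mol; chair II is more stable.

2.60 kcal/mol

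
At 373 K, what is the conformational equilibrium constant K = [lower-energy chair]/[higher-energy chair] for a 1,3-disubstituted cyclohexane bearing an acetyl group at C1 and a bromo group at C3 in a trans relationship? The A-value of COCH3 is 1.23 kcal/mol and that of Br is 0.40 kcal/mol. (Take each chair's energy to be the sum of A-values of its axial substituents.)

C1 and C3 have the same parity, so for the trans isomer the two substituents are one axial and one equatorial in each chair.
Chair I (acetyl axial, bromo equatorial): E = 1.23 kcal/mol; chair II (acetyl equatorial, bromo axial): E = 0.40 kcal/mol.
ΔG = 0.83 kcal/mol between the two chairs.
K = exp(ΔG/RT) with R = 1.987×10⁻³ kcal mol⁻¹ K⁻¹ and T = 373 K gives K ≈ 3.06.

K ≈ 3.06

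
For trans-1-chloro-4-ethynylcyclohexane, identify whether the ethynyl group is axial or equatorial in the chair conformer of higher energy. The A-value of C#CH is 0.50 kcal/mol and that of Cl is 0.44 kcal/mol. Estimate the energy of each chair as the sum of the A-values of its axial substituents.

axial

C1 and C4 have opposite parity, so for the trans isomer the two substituents are e,e in one chair and a,a in the other.
Chair I (ethynyl axial, chloro axial): E = 0.94 kcal/mol.
Chair II (ethynyl equatorial, chloro equatorial): E = 0.00 kcal/mol.
Chair I is the less stable (higher-energy) conformer, and in that chair the ethynyl group is axial.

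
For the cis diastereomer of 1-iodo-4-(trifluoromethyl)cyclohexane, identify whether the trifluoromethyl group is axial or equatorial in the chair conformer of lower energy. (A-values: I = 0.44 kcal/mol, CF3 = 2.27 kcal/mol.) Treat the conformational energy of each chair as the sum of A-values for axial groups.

equatorial

C1 and C4 have opposite parity, so for the cis isomer the two substituents are one axial and one equatorial in each chair.
Chair I (iodo axial, trifluoromethyl equatorial): E = 0.44 kcal/mol.
Chair II (iodo equatorial, trifluoromethyl axial): E = 2.27 kcal/mol.
Chair I is the more stable (lower-energy) conformer, and in that chair the trifluoromethyl group is equatorial.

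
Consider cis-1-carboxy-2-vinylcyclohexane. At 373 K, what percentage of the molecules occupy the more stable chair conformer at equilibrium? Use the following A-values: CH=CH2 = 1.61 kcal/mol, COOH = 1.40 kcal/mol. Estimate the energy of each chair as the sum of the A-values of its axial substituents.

57.0%

C1 and C2 have opposite parity, so for the cis isomer the two substituents are one axial and one equatorial in each chair.
Chair I (vinyl axial, carboxyl equatorial): E = 1.61 kcal/mol; chair II (vinyl equatorial, carboxyl axial): E = 1.40 kcal/mol.
ΔG = 0.21 kcal/mol between the two chairs.
K = exp(ΔG/RT) with R = 1.987×10⁻³ kcal mol⁻¹ K⁻¹ and T = 373 K gives K ≈ 1.33.
Fraction in the lower-energy chair = K/(K+1) = 57.0%.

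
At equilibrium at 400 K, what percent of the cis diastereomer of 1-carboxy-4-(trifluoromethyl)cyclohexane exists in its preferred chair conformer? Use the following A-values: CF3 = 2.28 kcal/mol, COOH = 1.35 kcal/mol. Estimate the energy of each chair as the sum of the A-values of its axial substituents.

C1 and C4 have opposite parity, so for the cis isomer the two substituents are one axial and one equatorial in each chair.
Chair I (trifluoromethyl axial, carboxyl equatorial): E = 2.28 kcal/mol; chair II (trifluoromethyl equatorial, carboxyl axial): E = 1.35 kcal/mol.
ΔG = 0.93 kcal/mol between the two chairs.
K = exp(ΔG/RT) with R = 1.987×10⁻³ kcal mol⁻¹ K⁻¹ and T = 400 K gives K ≈ 3.22.
Fraction in the lower-energy chair = K/(K+1) = 76.3%.

76.3%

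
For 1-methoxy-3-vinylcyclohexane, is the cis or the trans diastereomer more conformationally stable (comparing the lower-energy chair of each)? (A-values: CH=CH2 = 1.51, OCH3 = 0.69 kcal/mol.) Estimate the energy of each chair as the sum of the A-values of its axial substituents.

cis

At 1,3 positions (parity same): cis → (e,e or a,a); trans → (a,e or e,a).
Best chair for cis: E = 0.00 kcal/mol; best chair for trans: E = 0.69 kcal/mol.
The cis isomer is lower by 0.69 kcal/mol.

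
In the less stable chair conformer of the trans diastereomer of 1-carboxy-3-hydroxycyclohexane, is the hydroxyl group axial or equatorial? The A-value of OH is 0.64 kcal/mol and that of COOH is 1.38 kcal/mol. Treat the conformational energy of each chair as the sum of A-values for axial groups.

C1 and C3 have the same parity, so for the trans isomer the two substituents are one axial and one equatorial in each chair.
Chair I (hydroxyl axial, carboxyl equatorial): E = 0.64 kcal/mol.
Chair II (hydroxyl equatorial, carboxyl axial): E = 1.38 kcal/mol.
Chair II is the less stable (higher-energy) conformer, and in that chair the hydroxyl group is equatorial.

equatorial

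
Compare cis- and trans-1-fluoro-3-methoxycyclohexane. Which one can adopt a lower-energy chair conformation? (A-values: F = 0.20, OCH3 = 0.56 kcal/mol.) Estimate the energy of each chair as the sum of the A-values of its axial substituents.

At 1,3 positions (parity same): cis → (e,e or a,a); trans → (a,e or e,a).
Best chair for cis: E = 0.00 kcal/mol; best chair for trans: E = 0.20 kcal/mol.
The cis isomer is lower by 0.20 kcal/mol.

cis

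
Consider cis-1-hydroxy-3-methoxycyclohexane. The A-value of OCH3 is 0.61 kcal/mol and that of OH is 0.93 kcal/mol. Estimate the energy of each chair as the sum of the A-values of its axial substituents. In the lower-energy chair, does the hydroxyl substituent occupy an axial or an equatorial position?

equatorial

C1 and C3 have the same parity, so for the cis isomer the two substituents are e,e in one chair and a,a in the other.
Chair I (methoxy axial, hydroxyl axial): E = 1.54 kcal/mol.
Chair II (methoxy equatorial, hydroxyl equatorial): E = 0.00 kcal/mol.
Chair II is the more stable (lower-energy) conformer, and in that chair the hydroxyl group is equatorial.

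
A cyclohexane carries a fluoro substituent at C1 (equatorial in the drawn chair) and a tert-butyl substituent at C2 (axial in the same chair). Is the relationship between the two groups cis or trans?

C1 and C2 have opposite parity, so their axial bonds point in opposite directions.
With opposite-parity carbons, two substituents on the same face are one axial and one equatorial; opposite faces give both axial or both equatorial.
Here the groups are equatorial/axial → same face → cis.

cis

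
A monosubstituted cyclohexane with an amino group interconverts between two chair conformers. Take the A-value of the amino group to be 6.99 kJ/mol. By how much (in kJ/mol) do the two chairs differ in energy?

A monosubstituted cyclohexane has one chair with the amino group axial (E = A = 6.99 kJ/mol) and one with it equatorial (E = 0).
ΔE = 6.99 − 0 = 6.99 kJ/mol.

6.99 kJ/mol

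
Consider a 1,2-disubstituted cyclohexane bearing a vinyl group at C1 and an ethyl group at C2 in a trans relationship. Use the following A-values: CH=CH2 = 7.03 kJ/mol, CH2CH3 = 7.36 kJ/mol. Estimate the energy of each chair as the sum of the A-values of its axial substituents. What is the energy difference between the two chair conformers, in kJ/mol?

14.39 kJ/mol

C1 and C2 have opposite parity, so for the trans isomer the two substituents are e,e in one chair and a,a in the other.
Chair I (vinyl axial, ethyl axial): E = 14.39 kJ/mol.
Chair II (vinyl equatorial, ethyl equatorial): E = 0.00 kJ/mol.
ΔE = 14.39 − 0.00 = 14.39 kJ/mol; chair II is more stable.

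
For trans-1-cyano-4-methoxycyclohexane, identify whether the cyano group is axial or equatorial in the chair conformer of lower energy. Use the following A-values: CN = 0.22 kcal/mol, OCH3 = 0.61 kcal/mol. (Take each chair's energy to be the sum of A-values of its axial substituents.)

C1 and C4 have opposite parity, so for the trans isomer the two substituents are e,e in one chair and a,a in the other.
Chair I (cyano axial, methoxy axial): E = 0.83 kcal/mol.
Chair II (cyano equatorial, methoxy equatorial): E = 0.00 kcal/mol.
Chair II is the more stable (lower-energy) conformer, and in that chair the cyano group is equatorial.

equatorial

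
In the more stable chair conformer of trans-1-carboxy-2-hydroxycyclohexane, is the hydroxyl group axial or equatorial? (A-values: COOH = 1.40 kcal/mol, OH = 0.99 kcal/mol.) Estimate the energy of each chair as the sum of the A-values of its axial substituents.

equatorial

C1 and C2 have opposite parity, so for the trans isomer the two substituents are e,e in one chair and a,a in the other.
Chair I (carboxyl axial, hydroxyl axial): E = 2.39 kcal/mol.
Chair II (carboxyl equatorial, hydroxyl equatorial): E = 0.00 kcal/mol.
Chair II is the more stable (lower-energy) conformer, and in that chair the hydroxyl group is equatorial.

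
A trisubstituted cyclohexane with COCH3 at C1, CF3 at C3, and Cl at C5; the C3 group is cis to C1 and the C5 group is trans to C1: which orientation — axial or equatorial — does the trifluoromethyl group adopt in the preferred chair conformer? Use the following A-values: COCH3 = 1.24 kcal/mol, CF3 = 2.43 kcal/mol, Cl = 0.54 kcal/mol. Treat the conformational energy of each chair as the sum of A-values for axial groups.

Chair I (acetyl axial, trifluoromethyl axial, chloro equatorial): E = 3.67 kcal/mol.
Chair II (acetyl equatorial, trifluoromethyl equatorial, chloro axial): E = 0.54 kcal/mol.
Chair II is the more stable (lower-energy) conformer, and in that chair the trifluoromethyl group is equatorial.

equatorial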